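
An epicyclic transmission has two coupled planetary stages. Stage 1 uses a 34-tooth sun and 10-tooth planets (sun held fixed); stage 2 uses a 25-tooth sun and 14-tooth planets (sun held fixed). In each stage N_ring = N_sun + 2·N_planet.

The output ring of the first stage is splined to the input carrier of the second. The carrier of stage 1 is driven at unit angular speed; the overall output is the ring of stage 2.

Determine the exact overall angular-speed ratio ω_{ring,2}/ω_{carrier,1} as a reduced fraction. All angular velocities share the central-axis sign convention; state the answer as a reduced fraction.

Stage 1: N_ring = 34 + 2·10 = 54
Stage 1: 34(ω_s−ω_c) = −54(ω_r−ω_c),  ω_s=0, ω_c=1
Stage 1: ω_r = 1 − (34/54)(0−1) = 44/27
  ⇒ ω_r¹/ω_c¹ = 44/27
Stage 2: N_ring = 25 + 2·14 = 53
Stage 2: 25(ω_s−ω_c) = −53(ω_r−ω_c),  ω_s=0, ω_c=1
Stage 2: ω_r = 1 − (25/53)(0−1) = 78/53
  ⇒ ω_r²/ω_c² = 78/53
Coupling ω_c² = ω_r¹ ⇒ overall = 44/27 × 78/53 = 1144/477

1144/477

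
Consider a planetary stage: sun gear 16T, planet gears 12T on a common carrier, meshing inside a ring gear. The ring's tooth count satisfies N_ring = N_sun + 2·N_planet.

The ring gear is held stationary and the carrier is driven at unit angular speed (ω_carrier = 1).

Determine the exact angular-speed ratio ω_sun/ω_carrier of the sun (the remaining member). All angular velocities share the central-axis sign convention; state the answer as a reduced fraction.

N_ring = 16 + 2·12 = 40
16(ω_s−ω_c) = −40(ω_r−ω_c),  ω_r=0, ω_c=1
ω_s = 1 − (40/16)(0−1) = 7/2
ω_s/ω_c = 7/2

7/2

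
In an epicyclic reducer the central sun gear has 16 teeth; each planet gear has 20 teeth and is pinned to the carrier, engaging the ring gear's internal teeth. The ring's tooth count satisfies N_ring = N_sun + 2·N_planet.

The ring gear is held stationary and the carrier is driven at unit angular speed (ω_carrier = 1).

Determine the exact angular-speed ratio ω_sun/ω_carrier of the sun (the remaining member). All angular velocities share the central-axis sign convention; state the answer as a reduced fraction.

9/2

N_ring = 16 + 2·20 = 56
16(ω_s−ω_c) = −56(ω_r−ω_c),  ω_r=0, ω_c=1
ω_s = 1 − (56/16)(0−1) = 9/2
ω_s/ω_c = 9/2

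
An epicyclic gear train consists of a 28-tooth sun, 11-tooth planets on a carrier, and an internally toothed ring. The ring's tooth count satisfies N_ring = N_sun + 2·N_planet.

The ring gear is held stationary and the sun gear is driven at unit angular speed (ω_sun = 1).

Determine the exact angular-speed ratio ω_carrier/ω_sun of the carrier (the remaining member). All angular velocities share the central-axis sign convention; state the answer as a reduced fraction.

N_ring = 28 + 2·11 = 50
28(ω_s−ω_c) = −50(ω_r−ω_c),  ω_r=0, ω_s=1
28(1−ω_c) = −50(0−ω_c)  ⇒  78ω_c = 28  ⇒  ω_c = 14/39
ω_c/ω_s = 14/39

14/39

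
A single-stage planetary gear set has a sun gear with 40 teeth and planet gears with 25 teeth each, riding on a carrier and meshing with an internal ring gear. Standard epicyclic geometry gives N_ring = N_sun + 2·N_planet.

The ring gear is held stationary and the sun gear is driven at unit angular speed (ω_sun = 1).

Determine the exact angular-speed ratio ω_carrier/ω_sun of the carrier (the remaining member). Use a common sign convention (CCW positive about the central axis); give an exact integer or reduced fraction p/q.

N_ring = 40 + 2·25 = 90
40(ω_s−ω_c) = −90(ω_r−ω_c),  ω_r=0, ω_s=1
40(1−ω_c) = −90(0−ω_c)  ⇒  130ω_c = 40  ⇒  ω_c = 4/13
ω_c/ω_s = 4/13

4/13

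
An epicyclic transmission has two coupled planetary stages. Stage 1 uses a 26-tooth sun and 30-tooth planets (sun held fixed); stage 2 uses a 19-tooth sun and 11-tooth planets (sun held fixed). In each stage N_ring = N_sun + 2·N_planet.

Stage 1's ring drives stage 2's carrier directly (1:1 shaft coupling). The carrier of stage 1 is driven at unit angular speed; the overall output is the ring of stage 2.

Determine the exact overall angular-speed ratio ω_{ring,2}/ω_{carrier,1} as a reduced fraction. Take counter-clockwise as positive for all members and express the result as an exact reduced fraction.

3360/1763

Stage 1: N_ring = 26 + 2·30 = 86
Stage 1: 26(ω_s−ω_c) = −86(ω_r−ω_c),  ω_s=0, ω_c=1
Stage 1: ω_r = 1 − (26/86)(0−1) = 56/43
  ⇒ ω_r¹/ω_c¹ = 56/43
Stage 2: N_ring = 19 + 2·11 = 41
Stage 2: 19(ω_s−ω_c) = −41(ω_r−ω_c),  ω_s=0, ω_c=1
Stage 2: ω_r = 1 − (19/41)(0−1) = 60/41
  ⇒ ω_r²/ω_c² = 60/41
Coupling ω_c² = ω_r¹ ⇒ overall = 56/43 × 60/41 = 3360/1763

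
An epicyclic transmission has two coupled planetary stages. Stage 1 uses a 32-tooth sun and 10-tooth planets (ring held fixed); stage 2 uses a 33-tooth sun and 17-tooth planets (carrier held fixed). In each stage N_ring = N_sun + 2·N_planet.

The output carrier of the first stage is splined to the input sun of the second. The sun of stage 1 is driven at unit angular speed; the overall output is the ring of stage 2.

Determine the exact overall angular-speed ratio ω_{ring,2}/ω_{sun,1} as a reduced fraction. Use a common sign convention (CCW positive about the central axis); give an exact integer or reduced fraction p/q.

Stage 1: N_ring = 32 + 2·10 = 52
Stage 1: 32(ω_s−ω_c) = −52(ω_r−ω_c),  ω_r=0, ω_s=1
Stage 1: 32(1−ω_c) = −52(0−ω_c)  ⇒  84ω_c = 32  ⇒  ω_c = 8/21
  ⇒ ω_c¹/ω_s¹ = 8/21
Stage 2: N_ring = 33 + 2·17 = 67
Stage 2: 33(ω_s−ω_c) = −67(ω_r−ω_c),  ω_c=0, ω_s=1
Stage 2: ω_r = 0 − (33/67)(1−0) = -33/67
  ⇒ ω_r²/ω_s² = -33/67
Coupling ω_s² = ω_c¹ ⇒ overall = 8/21 × -33/67 = -88/469

-88/469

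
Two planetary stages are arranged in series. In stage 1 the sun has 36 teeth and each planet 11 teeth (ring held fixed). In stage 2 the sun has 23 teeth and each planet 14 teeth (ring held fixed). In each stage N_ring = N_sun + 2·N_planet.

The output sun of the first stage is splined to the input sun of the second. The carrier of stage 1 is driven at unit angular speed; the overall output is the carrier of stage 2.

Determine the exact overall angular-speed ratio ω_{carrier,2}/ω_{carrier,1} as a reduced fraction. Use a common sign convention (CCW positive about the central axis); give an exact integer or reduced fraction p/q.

Stage 1: N_ring = 36 + 2·11 = 58
Stage 1: 36(ω_s−ω_c) = −58(ω_r−ω_c),  ω_r=0, ω_c=1
Stage 1: ω_s = 1 − (58/36)(0−1) = 47/18
  ⇒ ω_s¹/ω_c¹ = 47/18
Stage 2: N_ring = 23 + 2·14 = 51
Stage 2: 23(ω_s−ω_c) = −51(ω_r−ω_c),  ω_r=0, ω_s=1
Stage 2: 23(1−ω_c) = −51(0−ω_c)  ⇒  74ω_c = 23  ⇒  ω_c = 23/74
  ⇒ ω_c²/ω_s² = 23/74
Coupling ω_s² = ω_s¹ ⇒ overall = 47/18 × 23/74 = 1081/1332

1081/1332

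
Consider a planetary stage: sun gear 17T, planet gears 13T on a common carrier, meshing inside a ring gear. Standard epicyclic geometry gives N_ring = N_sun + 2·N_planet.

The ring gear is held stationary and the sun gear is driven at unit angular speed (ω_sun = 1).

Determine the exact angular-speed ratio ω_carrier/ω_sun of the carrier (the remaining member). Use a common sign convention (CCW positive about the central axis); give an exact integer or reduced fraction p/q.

N_ring = 17 + 2·13 = 43
17(ω_s−ω_c) = −43(ω_r−ω_c),  ω_r=0, ω_s=1
17(1−ω_c) = −43(0−ω_c)  ⇒  60ω_c = 17  ⇒  ω_c = 17/60
ω_c/ω_s = 17/60

17/60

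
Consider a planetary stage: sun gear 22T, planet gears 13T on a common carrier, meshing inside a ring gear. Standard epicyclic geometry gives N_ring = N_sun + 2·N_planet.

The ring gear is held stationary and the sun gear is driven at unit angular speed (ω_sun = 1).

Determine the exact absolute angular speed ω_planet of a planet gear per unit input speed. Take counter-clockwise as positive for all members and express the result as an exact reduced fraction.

-11/13

N_ring = 22 + 2·13 = 48
22(ω_s−ω_c) = −48(ω_r−ω_c),  ω_r=0, ω_s=1
22(1−ω_c) = −48(0−ω_c)  ⇒  70ω_c = 22  ⇒  ω_c = 11/35
sun–planet: 22·(1−11/35) = −13·(ω_p−ω_c)  ⇒  ω_p−ω_c = −(22/13)·(24/35) = -528/455
ω_p = 11/35 − 528/455 = -11/13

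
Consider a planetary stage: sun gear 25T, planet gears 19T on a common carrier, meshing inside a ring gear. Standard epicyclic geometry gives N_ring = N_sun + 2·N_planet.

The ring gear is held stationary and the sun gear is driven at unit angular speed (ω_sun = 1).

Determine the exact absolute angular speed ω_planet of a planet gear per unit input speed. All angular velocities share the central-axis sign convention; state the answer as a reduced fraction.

-25/38

N_ring = 25 + 2·19 = 63
25(ω_s−ω_c) = −63(ω_r−ω_c),  ω_r=0, ω_s=1
25(1−ω_c) = −63(0−ω_c)  ⇒  88ω_c = 25  ⇒  ω_c = 25/88
sun–planet: 25·(1−25/88) = −19·(ω_p−ω_c)  ⇒  ω_p−ω_c = −(25/19)·(63/88) = -1575/1672
ω_p = 25/88 − 1575/1672 = -25/38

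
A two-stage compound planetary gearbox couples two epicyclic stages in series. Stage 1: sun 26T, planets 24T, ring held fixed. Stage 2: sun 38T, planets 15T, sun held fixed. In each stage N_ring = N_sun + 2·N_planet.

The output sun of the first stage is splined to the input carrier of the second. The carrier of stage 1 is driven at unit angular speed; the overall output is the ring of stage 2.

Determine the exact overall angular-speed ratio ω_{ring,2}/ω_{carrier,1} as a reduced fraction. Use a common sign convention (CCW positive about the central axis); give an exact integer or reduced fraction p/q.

1325/221

Stage 1: N_ring = 26 + 2·24 = 74
Stage 1: 26(ω_s−ω_c) = −74(ω_r−ω_c),  ω_r=0, ω_c=1
Stage 1: ω_s = 1 − (74/26)(0−1) = 50/13
  ⇒ ω_s¹/ω_c¹ = 50/13
Stage 2: N_ring = 38 + 2·15 = 68
Stage 2: 38(ω_s−ω_c) = −68(ω_r−ω_c),  ω_s=0, ω_c=1
Stage 2: ω_r = 1 − (38/68)(0−1) = 53/34
  ⇒ ω_r²/ω_c² = 53/34
Coupling ω_c² = ω_s¹ ⇒ overall = 50/13 × 53/34 = 1325/221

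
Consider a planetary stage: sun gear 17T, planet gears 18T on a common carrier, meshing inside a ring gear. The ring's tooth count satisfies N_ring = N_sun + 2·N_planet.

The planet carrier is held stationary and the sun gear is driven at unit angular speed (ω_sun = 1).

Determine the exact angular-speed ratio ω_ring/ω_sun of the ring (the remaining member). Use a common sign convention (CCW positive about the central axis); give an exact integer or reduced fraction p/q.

-17/53

N_ring = 17 + 2·18 = 53
17(ω_s−ω_c) = −53(ω_r−ω_c),  ω_c=0, ω_s=1
ω_r = 0 − (17/53)(1−0) = -17/53
ω_r/ω_s = -17/53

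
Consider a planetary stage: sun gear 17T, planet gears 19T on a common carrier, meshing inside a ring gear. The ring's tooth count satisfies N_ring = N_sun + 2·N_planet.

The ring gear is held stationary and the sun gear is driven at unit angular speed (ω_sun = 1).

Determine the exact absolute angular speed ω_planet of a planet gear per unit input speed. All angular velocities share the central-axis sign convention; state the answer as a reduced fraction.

N_ring = 17 + 2·19 = 55
17(ω_s−ω_c) = −55(ω_r−ω_c),  ω_r=0, ω_s=1
17(1−ω_c) = −55(0−ω_c)  ⇒  72ω_c = 17  ⇒  ω_c = 17/72
sun–planet: 17·(1−17/72) = −19·(ω_p−ω_c)  ⇒  ω_p−ω_c = −(17/19)·(55/72) = -935/1368
ω_p = 17/72 − 935/1368 = -17/38

-17/38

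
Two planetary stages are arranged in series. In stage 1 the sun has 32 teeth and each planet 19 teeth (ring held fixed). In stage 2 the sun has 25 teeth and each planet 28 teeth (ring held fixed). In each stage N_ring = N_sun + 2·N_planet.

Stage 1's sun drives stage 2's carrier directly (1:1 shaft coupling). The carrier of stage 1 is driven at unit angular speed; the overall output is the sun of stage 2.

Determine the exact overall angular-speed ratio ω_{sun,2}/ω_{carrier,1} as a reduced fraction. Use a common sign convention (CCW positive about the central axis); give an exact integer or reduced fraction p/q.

2703/200

Stage 1: N_ring = 32 + 2·19 = 70
Stage 1: 32(ω_s−ω_c) = −70(ω_r−ω_c),  ω_r=0, ω_c=1
Stage 1: ω_s = 1 − (70/32)(0−1) = 51/16
  ⇒ ω_s¹/ω_c¹ = 51/16
Stage 2: N_ring = 25 + 2·28 = 81
Stage 2: 25(ω_s−ω_c) = −81(ω_r−ω_c),  ω_r=0, ω_c=1
Stage 2: ω_s = 1 − (81/25)(0−1) = 106/25
  ⇒ ω_s²/ω_c² = 106/25
Coupling ω_c² = ω_s¹ ⇒ overall = 51/16 × 106/25 = 2703/200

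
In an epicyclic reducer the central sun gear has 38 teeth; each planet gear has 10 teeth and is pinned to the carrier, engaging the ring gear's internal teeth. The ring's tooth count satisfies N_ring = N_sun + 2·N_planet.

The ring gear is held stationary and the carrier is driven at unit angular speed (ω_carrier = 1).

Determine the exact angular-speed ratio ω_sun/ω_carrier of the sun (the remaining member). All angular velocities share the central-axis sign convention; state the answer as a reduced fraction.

N_ring = 38 + 2·10 = 58
38(ω_s−ω_c) = −58(ω_r−ω_c),  ω_r=0, ω_c=1
ω_s = 1 − (58/38)(0−1) = 48/19
ω_s/ω_c = 48/19

48/19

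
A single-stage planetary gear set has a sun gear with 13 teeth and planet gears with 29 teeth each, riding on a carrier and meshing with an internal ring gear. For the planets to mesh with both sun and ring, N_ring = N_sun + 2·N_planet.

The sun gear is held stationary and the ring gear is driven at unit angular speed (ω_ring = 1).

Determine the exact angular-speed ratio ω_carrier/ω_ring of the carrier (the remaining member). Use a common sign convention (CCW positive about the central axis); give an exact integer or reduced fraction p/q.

N_ring = 13 + 2·29 = 71
13(ω_s−ω_c) = −71(ω_r−ω_c),  ω_s=0, ω_r=1
13(0−ω_c) = −71(1−ω_c)  ⇒  84ω_c = 71  ⇒  ω_c = 71/84
ω_c/ω_r = 71/84

71/84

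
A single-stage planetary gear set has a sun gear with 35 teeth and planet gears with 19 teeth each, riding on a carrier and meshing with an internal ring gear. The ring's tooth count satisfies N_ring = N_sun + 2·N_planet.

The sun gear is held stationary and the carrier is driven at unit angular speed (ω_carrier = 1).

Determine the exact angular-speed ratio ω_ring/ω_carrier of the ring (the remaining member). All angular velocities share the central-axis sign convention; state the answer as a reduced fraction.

N_ring = 35 + 2·19 = 73
35(ω_s−ω_c) = −73(ω_r−ω_c),  ω_s=0, ω_c=1
ω_r = 1 − (35/73)(0−1) = 108/73
ω_r/ω_c = 108/73

108/73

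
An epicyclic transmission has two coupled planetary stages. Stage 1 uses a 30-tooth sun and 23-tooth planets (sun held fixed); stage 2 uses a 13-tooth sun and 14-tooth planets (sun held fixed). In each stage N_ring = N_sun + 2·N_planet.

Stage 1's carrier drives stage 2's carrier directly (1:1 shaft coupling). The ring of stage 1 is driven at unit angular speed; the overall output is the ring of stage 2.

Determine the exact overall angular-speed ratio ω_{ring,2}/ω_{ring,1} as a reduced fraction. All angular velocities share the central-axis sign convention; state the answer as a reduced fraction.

Stage 1: N_ring = 30 + 2·23 = 76
Stage 1: 30(ω_s−ω_c) = −76(ω_r−ω_c),  ω_s=0, ω_r=1
Stage 1: 30(0−ω_c) = −76(1−ω_c)  ⇒  106ω_c = 76  ⇒  ω_c = 38/53
  ⇒ ω_c¹/ω_r¹ = 38/53
Stage 2: N_ring = 13 + 2·14 = 41
Stage 2: 13(ω_s−ω_c) = −41(ω_r−ω_c),  ω_s=0, ω_c=1
Stage 2: ω_r = 1 − (13/41)(0−1) = 54/41
  ⇒ ω_r²/ω_c² = 54/41
Coupling ω_c² = ω_c¹ ⇒ overall = 38/53 × 54/41 = 2052/2173

2052/2173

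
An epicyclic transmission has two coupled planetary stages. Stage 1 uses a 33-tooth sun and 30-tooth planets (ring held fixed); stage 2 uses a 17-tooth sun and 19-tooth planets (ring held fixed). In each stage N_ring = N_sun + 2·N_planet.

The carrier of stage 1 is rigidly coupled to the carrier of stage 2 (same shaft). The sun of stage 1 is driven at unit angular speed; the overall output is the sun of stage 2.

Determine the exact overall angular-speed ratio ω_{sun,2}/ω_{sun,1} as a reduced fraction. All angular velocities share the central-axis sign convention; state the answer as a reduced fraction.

132/119

Stage 1: N_ring = 33 + 2·30 = 93
Stage 1: 33(ω_s−ω_c) = −93(ω_r−ω_c),  ω_r=0, ω_s=1
Stage 1: 33(1−ω_c) = −93(0−ω_c)  ⇒  126ω_c = 33  ⇒  ω_c = 11/42
  ⇒ ω_c¹/ω_s¹ = 11/42
Stage 2: N_ring = 17 + 2·19 = 55
Stage 2: 17(ω_s−ω_c) = −55(ω_r−ω_c),  ω_r=0, ω_c=1
Stage 2: ω_s = 1 − (55/17)(0−1) = 72/17
  ⇒ ω_s²/ω_c² = 72/17
Coupling ω_c² = ω_c¹ ⇒ overall = 11/42 × 72/17 = 132/119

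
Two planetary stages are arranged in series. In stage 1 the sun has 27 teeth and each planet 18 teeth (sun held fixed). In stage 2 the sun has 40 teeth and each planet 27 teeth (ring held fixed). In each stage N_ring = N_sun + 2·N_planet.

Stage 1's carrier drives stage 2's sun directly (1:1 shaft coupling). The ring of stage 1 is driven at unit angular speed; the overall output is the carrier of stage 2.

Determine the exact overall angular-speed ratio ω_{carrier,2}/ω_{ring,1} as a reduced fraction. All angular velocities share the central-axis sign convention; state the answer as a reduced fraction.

14/67

Stage 1: N_ring = 27 + 2·18 = 63
Stage 1: 27(ω_s−ω_c) = −63(ω_r−ω_c),  ω_s=0, ω_r=1
Stage 1: 27(0−ω_c) = −63(1−ω_c)  ⇒  90ω_c = 63  ⇒  ω_c = 7/10
  ⇒ ω_c¹/ω_r¹ = 7/10
Stage 2: N_ring = 40 + 2·27 = 94
Stage 2: 40(ω_s−ω_c) = −94(ω_r−ω_c),  ω_r=0, ω_s=1
Stage 2: 40(1−ω_c) = −94(0−ω_c)  ⇒  134ω_c = 40  ⇒  ω_c = 20/67
  ⇒ ω_c²/ω_s² = 20/67
Coupling ω_s² = ω_c¹ ⇒ overall = 7/10 × 20/67 = 14/67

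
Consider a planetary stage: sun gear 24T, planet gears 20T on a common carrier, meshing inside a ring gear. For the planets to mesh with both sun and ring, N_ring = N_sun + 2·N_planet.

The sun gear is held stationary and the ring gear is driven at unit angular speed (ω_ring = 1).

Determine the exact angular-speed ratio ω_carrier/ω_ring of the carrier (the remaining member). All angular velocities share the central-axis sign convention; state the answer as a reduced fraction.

N_ring = 24 + 2·20 = 64
24(ω_s−ω_c) = −64(ω_r−ω_c),  ω_s=0, ω_r=1
24(0−ω_c) = −64(1−ω_c)  ⇒  88ω_c = 64  ⇒  ω_c = 8/11
ω_c/ω_r = 8/11

8/11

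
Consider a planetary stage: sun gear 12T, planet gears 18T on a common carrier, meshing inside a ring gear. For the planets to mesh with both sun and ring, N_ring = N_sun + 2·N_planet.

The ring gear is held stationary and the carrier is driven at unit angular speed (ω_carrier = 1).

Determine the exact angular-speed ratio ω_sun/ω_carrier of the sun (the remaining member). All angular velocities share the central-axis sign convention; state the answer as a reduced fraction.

5

N_ring = 12 + 2·18 = 48
12(ω_s−ω_c) = −48(ω_r−ω_c),  ω_r=0, ω_c=1
ω_s = 1 − (48/12)(0−1) = 5
ω_s/ω_c = 5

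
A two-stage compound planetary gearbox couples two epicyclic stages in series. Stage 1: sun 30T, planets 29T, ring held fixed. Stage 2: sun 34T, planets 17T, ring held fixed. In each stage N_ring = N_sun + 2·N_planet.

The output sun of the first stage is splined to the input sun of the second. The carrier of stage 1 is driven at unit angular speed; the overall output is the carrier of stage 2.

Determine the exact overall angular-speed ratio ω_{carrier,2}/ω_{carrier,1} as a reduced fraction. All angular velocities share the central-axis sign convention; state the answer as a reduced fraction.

59/45

Stage 1: N_ring = 30 + 2·29 = 88
Stage 1: 30(ω_s−ω_c) = −88(ω_r−ω_c),  ω_r=0, ω_c=1
Stage 1: ω_s = 1 − (88/30)(0−1) = 59/15
  ⇒ ω_s¹/ω_c¹ = 59/15
Stage 2: N_ring = 34 + 2·17 = 68
Stage 2: 34(ω_s−ω_c) = −68(ω_r−ω_c),  ω_r=0, ω_s=1
Stage 2: 34(1−ω_c) = −68(0−ω_c)  ⇒  102ω_c = 34  ⇒  ω_c = 1/3
  ⇒ ω_c²/ω_s² = 1/3
Coupling ω_s² = ω_s¹ ⇒ overall = 59/15 × 1/3 = 59/45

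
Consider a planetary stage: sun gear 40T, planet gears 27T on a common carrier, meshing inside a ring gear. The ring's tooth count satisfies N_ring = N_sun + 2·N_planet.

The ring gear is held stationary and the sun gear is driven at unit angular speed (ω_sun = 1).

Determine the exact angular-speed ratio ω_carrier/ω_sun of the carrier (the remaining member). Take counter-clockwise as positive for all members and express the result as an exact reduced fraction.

N_ring = 40 + 2·27 = 94
40(ω_s−ω_c) = −94(ω_r−ω_c),  ω_r=0, ω_s=1
40(1−ω_c) = −94(0−ω_c)  ⇒  134ω_c = 40  ⇒  ω_c = 20/67
ω_c/ω_s = 20/67

20/67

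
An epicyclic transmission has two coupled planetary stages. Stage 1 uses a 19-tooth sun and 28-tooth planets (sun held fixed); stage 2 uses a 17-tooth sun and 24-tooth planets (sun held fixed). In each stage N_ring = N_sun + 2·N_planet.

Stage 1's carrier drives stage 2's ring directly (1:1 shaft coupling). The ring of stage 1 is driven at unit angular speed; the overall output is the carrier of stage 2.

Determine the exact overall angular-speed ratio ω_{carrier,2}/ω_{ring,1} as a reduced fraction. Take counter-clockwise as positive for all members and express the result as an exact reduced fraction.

Stage 1: N_ring = 19 + 2·28 = 75
Stage 1: 19(ω_s−ω_c) = −75(ω_r−ω_c),  ω_s=0, ω_r=1
Stage 1: 19(0−ω_c) = −75(1−ω_c)  ⇒  94ω_c = 75  ⇒  ω_c = 75/94
  ⇒ ω_c¹/ω_r¹ = 75/94
Stage 2: N_ring = 17 + 2·24 = 65
Stage 2: 17(ω_s−ω_c) = −65(ω_r−ω_c),  ω_s=0, ω_r=1
Stage 2: 17(0−ω_c) = −65(1−ω_c)  ⇒  82ω_c = 65  ⇒  ω_c = 65/82
  ⇒ ω_c²/ω_r² = 65/82
Coupling ω_r² = ω_c¹ ⇒ overall = 75/94 × 65/82 = 4875/7708

4875/7708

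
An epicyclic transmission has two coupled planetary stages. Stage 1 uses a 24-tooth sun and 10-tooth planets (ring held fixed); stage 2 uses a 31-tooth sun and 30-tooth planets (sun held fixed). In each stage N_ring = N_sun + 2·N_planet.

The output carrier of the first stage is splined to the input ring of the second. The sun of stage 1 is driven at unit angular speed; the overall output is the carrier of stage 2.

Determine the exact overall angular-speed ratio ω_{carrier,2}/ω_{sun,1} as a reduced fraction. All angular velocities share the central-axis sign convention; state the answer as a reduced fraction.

Stage 1: N_ring = 24 + 2·10 = 44
Stage 1: 24(ω_s−ω_c) = −44(ω_r−ω_c),  ω_r=0, ω_s=1
Stage 1: 24(1−ω_c) = −44(0−ω_c)  ⇒  68ω_c = 24  ⇒  ω_c = 6/17
  ⇒ ω_c¹/ω_s¹ = 6/17
Stage 2: N_ring = 31 + 2·30 = 91
Stage 2: 31(ω_s−ω_c) = −91(ω_r−ω_c),  ω_s=0, ω_r=1
Stage 2: 31(0−ω_c) = −91(1−ω_c)  ⇒  122ω_c = 91  ⇒  ω_c = 91/122
  ⇒ ω_c²/ω_r² = 91/122
Coupling ω_r² = ω_c¹ ⇒ overall = 6/17 × 91/122 = 273/1037

273/1037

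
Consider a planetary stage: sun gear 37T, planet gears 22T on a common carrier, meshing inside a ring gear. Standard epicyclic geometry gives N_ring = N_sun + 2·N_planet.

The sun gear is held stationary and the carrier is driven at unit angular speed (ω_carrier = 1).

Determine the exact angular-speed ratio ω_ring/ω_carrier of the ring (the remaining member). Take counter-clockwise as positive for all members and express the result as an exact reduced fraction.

118/81

N_ring = 37 + 2·22 = 81
37(ω_s−ω_c) = −81(ω_r−ω_c),  ω_s=0, ω_c=1
ω_r = 1 − (37/81)(0−1) = 118/81
ω_r/ω_c = 118/81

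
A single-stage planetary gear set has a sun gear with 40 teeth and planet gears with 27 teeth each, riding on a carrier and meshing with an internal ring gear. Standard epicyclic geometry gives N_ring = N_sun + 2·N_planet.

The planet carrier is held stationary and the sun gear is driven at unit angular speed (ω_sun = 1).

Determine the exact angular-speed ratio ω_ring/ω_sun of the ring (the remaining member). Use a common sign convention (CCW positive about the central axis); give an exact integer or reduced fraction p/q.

-20/47

N_ring = 40 + 2·27 = 94
40(ω_s−ω_c) = −94(ω_r−ω_c),  ω_c=0, ω_s=1
ω_r = 0 − (40/94)(1−0) = -20/47
ω_r/ω_s = -20/47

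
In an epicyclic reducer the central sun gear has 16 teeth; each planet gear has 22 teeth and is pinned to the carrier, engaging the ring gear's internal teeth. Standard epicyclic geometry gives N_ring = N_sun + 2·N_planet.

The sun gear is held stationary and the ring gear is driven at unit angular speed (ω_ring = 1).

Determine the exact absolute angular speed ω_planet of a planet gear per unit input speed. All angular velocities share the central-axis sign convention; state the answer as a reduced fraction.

15/11

N_ring = 16 + 2·22 = 60
16(ω_s−ω_c) = −60(ω_r−ω_c),  ω_s=0, ω_r=1
16(0−ω_c) = −60(1−ω_c)  ⇒  76ω_c = 60  ⇒  ω_c = 15/19
sun–planet: 16·(0−15/19) = −22·(ω_p−ω_c)  ⇒  ω_p−ω_c = −(16/22)·(-15/19) = 120/209
ω_p = 15/19 + 120/209 = 15/11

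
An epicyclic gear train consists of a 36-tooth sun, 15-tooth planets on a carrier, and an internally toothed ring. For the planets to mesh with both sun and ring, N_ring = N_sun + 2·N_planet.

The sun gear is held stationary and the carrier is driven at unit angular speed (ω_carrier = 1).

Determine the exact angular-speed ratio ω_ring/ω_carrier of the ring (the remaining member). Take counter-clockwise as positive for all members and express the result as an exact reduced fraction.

17/11

N_ring = 36 + 2·15 = 66
36(ω_s−ω_c) = −66(ω_r−ω_c),  ω_s=0, ω_c=1
ω_r = 1 − (36/66)(0−1) = 17/11
ω_r/ω_c = 17/11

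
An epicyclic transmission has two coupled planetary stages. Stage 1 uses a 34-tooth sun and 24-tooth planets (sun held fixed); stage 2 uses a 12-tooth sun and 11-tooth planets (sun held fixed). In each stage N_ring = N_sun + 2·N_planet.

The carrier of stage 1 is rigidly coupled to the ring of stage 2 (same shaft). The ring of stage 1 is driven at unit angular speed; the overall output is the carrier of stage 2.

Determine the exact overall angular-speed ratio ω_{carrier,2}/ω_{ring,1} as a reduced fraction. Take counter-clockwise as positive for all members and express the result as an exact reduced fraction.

697/1334

Stage 1: N_ring = 34 + 2·24 = 82
Stage 1: 34(ω_s−ω_c) = −82(ω_r−ω_c),  ω_s=0, ω_r=1
Stage 1: 34(0−ω_c) = −82(1−ω_c)  ⇒  116ω_c = 82  ⇒  ω_c = 41/58
  ⇒ ω_c¹/ω_r¹ = 41/58
Stage 2: N_ring = 12 + 2·11 = 34
Stage 2: 12(ω_s−ω_c) = −34(ω_r−ω_c),  ω_s=0, ω_r=1
Stage 2: 12(0−ω_c) = −34(1−ω_c)  ⇒  46ω_c = 34  ⇒  ω_c = 17/23
  ⇒ ω_c²/ω_r² = 17/23
Coupling ω_r² = ω_c¹ ⇒ overall = 41/58 × 17/23 = 697/1334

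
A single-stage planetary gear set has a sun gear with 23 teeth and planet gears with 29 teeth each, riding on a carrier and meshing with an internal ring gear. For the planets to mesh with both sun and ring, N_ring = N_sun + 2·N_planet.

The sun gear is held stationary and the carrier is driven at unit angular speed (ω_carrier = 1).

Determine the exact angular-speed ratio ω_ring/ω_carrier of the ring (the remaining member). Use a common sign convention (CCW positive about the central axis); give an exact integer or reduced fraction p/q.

N_ring = 23 + 2·29 = 81
23(ω_s−ω_c) = −81(ω_r−ω_c),  ω_s=0, ω_c=1
ω_r = 1 − (23/81)(0−1) = 104/81
ω_r/ω_c = 104/81

104/81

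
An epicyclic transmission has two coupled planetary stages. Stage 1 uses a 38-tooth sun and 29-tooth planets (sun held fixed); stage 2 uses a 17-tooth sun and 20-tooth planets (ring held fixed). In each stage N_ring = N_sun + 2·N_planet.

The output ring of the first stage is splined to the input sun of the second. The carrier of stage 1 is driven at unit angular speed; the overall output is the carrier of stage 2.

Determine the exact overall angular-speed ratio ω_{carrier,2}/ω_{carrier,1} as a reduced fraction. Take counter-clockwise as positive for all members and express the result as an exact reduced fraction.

Stage 1: N_ring = 38 + 2·29 = 96
Stage 1: 38(ω_s−ω_c) = −96(ω_r−ω_c),  ω_s=0, ω_c=1
Stage 1: ω_r = 1 − (38/96)(0−1) = 67/48
  ⇒ ω_r¹/ω_c¹ = 67/48
Stage 2: N_ring = 17 + 2·20 = 57
Stage 2: 17(ω_s−ω_c) = −57(ω_r−ω_c),  ω_r=0, ω_s=1
Stage 2: 17(1−ω_c) = −57(0−ω_c)  ⇒  74ω_c = 17  ⇒  ω_c = 17/74
  ⇒ ω_c²/ω_s² = 17/74
Coupling ω_s² = ω_r¹ ⇒ overall = 67/48 × 17/74 = 1139/3552

1139/3552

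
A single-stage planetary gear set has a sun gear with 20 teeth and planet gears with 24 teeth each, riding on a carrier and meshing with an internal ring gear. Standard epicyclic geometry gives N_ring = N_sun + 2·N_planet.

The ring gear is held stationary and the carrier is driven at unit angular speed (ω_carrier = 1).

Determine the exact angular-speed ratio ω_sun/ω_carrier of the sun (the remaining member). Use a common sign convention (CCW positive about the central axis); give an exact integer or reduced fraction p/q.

N_ring = 20 + 2·24 = 68
20(ω_s−ω_c) = −68(ω_r−ω_c),  ω_r=0, ω_c=1
ω_s = 1 − (68/20)(0−1) = 22/5
ω_s/ω_c = 22/5

22/5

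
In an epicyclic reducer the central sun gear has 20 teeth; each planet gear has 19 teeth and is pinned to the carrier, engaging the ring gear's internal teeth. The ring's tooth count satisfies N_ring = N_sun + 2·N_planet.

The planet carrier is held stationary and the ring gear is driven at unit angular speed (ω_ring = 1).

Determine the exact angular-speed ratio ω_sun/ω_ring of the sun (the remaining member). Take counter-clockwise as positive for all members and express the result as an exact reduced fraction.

-29/10

N_ring = 20 + 2·19 = 58
20(ω_s−ω_c) = −58(ω_r−ω_c),  ω_c=0, ω_r=1
ω_s = 0 − (58/20)(1−0) = -29/10
ω_s/ω_r = -29/10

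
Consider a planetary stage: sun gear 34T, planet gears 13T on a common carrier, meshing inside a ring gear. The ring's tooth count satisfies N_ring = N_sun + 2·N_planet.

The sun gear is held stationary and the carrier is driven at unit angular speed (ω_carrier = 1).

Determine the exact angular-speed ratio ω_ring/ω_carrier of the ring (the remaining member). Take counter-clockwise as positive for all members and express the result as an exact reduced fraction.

47/30

N_ring = 34 + 2·13 = 60
34(ω_s−ω_c) = −60(ω_r−ω_c),  ω_s=0, ω_c=1
ω_r = 1 − (34/60)(0−1) = 47/30
ω_r/ω_c = 47/30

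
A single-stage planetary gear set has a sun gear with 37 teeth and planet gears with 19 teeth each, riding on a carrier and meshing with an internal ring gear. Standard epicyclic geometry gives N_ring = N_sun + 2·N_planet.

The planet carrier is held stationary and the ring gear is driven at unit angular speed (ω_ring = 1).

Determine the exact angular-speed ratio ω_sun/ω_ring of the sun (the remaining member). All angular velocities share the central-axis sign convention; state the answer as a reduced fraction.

N_ring = 37 + 2·19 = 75
37(ω_s−ω_c) = −75(ω_r−ω_c),  ω_c=0, ω_r=1
ω_s = 0 − (75/37)(1−0) = -75/37
ω_s/ω_r = -75/37

-75/37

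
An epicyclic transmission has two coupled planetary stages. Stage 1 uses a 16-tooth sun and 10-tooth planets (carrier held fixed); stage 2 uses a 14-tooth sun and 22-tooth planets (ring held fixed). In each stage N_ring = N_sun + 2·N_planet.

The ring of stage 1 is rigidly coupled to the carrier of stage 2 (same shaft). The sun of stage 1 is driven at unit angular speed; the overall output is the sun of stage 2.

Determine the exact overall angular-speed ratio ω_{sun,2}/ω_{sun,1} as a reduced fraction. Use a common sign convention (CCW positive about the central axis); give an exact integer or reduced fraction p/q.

Stage 1: N_ring = 16 + 2·10 = 36
Stage 1: 16(ω_s−ω_c) = −36(ω_r−ω_c),  ω_c=0, ω_s=1
Stage 1: ω_r = 0 − (16/36)(1−0) = -4/9
  ⇒ ω_r¹/ω_s¹ = -4/9
Stage 2: N_ring = 14 + 2·22 = 58
Stage 2: 14(ω_s−ω_c) = −58(ω_r−ω_c),  ω_r=0, ω_c=1
Stage 2: ω_s = 1 − (58/14)(0−1) = 36/7
  ⇒ ω_s²/ω_c² = 36/7
Coupling ω_c² = ω_r¹ ⇒ overall = -4/9 × 36/7 = -16/7

-16/7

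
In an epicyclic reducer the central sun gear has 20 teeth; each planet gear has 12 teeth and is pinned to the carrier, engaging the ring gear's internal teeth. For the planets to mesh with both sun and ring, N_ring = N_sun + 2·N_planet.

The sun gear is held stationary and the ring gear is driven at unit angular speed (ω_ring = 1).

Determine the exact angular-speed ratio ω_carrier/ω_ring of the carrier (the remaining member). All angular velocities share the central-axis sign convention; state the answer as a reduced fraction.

N_ring = 20 + 2·12 = 44
20(ω_s−ω_c) = −44(ω_r−ω_c),  ω_s=0, ω_r=1
20(0−ω_c) = −44(1−ω_c)  ⇒  64ω_c = 44  ⇒  ω_c = 11/16
ω_c/ω_r = 11/16

11/16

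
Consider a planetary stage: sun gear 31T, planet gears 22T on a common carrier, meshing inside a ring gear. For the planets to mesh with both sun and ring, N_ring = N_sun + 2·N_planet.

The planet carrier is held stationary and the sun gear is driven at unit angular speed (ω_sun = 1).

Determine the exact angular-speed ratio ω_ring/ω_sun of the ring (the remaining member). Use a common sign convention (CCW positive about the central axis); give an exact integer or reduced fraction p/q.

-31/75

N_ring = 31 + 2·22 = 75
31(ω_s−ω_c) = −75(ω_r−ω_c),  ω_c=0, ω_s=1
ω_r = 0 − (31/75)(1−0) = -31/75
ω_r/ω_s = -31/75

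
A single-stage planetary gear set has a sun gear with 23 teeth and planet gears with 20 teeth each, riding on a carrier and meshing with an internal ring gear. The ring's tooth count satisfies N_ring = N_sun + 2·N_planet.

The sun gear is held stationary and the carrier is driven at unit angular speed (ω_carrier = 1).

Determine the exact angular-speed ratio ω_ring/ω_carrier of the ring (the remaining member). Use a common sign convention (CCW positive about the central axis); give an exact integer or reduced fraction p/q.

N_ring = 23 + 2·20 = 63
23(ω_s−ω_c) = −63(ω_r−ω_c),  ω_s=0, ω_c=1
ω_r = 1 − (23/63)(0−1) = 86/63
ω_r/ω_c = 86/63

86/63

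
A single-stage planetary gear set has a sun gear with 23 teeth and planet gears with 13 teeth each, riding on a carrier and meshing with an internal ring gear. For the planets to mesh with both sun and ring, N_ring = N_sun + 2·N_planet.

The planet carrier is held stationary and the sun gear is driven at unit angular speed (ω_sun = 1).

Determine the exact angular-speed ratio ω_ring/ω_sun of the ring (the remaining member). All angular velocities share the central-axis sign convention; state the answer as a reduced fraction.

-23/49

N_ring = 23 + 2·13 = 49
23(ω_s−ω_c) = −49(ω_r−ω_c),  ω_c=0, ω_s=1
ω_r = 0 − (23/49)(1−0) = -23/49
ω_r/ω_s = -23/49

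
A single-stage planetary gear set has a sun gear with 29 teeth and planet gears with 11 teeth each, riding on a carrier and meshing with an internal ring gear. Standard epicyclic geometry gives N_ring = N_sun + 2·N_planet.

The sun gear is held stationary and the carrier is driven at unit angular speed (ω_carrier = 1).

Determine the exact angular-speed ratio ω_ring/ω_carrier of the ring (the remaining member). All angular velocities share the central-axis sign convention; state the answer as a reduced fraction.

N_ring = 29 + 2·11 = 51
29(ω_s−ω_c) = −51(ω_r−ω_c),  ω_s=0, ω_c=1
ω_r = 1 − (29/51)(0−1) = 80/51
ω_r/ω_c = 80/51

80/51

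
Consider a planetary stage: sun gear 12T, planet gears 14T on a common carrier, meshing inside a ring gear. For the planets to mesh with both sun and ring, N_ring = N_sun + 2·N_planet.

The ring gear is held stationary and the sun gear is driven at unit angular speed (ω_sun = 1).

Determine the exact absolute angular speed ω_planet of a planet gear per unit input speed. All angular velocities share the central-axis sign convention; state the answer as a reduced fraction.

-3/7

N_ring = 12 + 2·14 = 40
12(ω_s−ω_c) = −40(ω_r−ω_c),  ω_r=0, ω_s=1
12(1−ω_c) = −40(0−ω_c)  ⇒  52ω_c = 12  ⇒  ω_c = 3/13
sun–planet: 12·(1−3/13) = −14·(ω_p−ω_c)  ⇒  ω_p−ω_c = −(12/14)·(10/13) = -60/91
ω_p = 3/13 − 60/91 = -3/7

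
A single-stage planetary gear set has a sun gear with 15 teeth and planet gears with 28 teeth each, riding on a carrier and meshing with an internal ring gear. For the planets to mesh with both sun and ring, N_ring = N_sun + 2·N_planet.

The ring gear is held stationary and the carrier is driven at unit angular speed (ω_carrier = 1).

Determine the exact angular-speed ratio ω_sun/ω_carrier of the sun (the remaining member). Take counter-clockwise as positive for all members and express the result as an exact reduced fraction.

N_ring = 15 + 2·28 = 71
15(ω_s−ω_c) = −71(ω_r−ω_c),  ω_r=0, ω_c=1
ω_s = 1 − (71/15)(0−1) = 86/15
ω_s/ω_c = 86/15

86/15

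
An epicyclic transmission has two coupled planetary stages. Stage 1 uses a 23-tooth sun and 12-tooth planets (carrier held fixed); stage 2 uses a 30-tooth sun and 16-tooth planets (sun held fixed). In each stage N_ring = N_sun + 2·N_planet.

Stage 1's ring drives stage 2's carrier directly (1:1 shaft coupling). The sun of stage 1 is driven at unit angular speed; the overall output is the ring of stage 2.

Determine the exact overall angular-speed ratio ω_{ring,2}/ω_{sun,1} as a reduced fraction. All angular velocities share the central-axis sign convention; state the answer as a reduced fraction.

-1058/1457

Stage 1: N_ring = 23 + 2·12 = 47
Stage 1: 23(ω_s−ω_c) = −47(ω_r−ω_c),  ω_c=0, ω_s=1
Stage 1: ω_r = 0 − (23/47)(1−0) = -23/47
  ⇒ ω_r¹/ω_s¹ = -23/47
Stage 2: N_ring = 30 + 2·16 = 62
Stage 2: 30(ω_s−ω_c) = −62(ω_r−ω_c),  ω_s=0, ω_c=1
Stage 2: ω_r = 1 − (30/62)(0−1) = 46/31
  ⇒ ω_r²/ω_c² = 46/31
Coupling ω_c² = ω_r¹ ⇒ overall = -23/47 × 46/31 = -1058/1457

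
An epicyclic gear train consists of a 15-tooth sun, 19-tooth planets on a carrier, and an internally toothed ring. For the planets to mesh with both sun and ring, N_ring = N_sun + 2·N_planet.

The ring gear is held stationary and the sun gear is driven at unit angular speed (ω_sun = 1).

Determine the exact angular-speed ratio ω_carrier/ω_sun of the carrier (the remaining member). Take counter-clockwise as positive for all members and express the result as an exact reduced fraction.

15/68

N_ring = 15 + 2·19 = 53
15(ω_s−ω_c) = −53(ω_r−ω_c),  ω_r=0, ω_s=1
15(1−ω_c) = −53(0−ω_c)  ⇒  68ω_c = 15  ⇒  ω_c = 15/68
ω_c/ω_s = 15/68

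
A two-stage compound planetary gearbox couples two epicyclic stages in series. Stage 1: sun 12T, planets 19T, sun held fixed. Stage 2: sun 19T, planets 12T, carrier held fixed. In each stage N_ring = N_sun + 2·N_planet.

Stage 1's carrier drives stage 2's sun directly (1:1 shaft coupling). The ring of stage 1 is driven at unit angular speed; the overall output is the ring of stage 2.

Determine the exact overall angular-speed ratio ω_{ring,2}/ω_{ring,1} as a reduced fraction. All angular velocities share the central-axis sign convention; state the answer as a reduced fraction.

-475/1333

Stage 1: N_ring = 12 + 2·19 = 50
Stage 1: 12(ω_s−ω_c) = −50(ω_r−ω_c),  ω_s=0, ω_r=1
Stage 1: 12(0−ω_c) = −50(1−ω_c)  ⇒  62ω_c = 50  ⇒  ω_c = 25/31
  ⇒ ω_c¹/ω_r¹ = 25/31
Stage 2: N_ring = 19 + 2·12 = 43
Stage 2: 19(ω_s−ω_c) = −43(ω_r−ω_c),  ω_c=0, ω_s=1
Stage 2: ω_r = 0 − (19/43)(1−0) = -19/43
  ⇒ ω_r²/ω_s² = -19/43
Coupling ω_s² = ω_c¹ ⇒ overall = 25/31 × -19/43 = -475/1333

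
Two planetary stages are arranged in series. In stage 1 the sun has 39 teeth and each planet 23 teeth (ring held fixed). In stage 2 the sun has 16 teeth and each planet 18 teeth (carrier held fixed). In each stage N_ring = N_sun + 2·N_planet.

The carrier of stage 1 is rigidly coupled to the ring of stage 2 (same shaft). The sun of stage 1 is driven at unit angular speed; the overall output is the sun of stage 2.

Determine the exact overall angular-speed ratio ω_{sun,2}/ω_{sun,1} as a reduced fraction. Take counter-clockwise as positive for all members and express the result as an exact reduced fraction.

Stage 1: N_ring = 39 + 2·23 = 85
Stage 1: 39(ω_s−ω_c) = −85(ω_r−ω_c),  ω_r=0, ω_s=1
Stage 1: 39(1−ω_c) = −85(0−ω_c)  ⇒  124ω_c = 39  ⇒  ω_c = 39/124
  ⇒ ω_c¹/ω_s¹ = 39/124
Stage 2: N_ring = 16 + 2·18 = 52
Stage 2: 16(ω_s−ω_c) = −52(ω_r−ω_c),  ω_c=0, ω_r=1
Stage 2: ω_s = 0 − (52/16)(1−0) = -13/4
  ⇒ ω_s²/ω_r² = -13/4
Coupling ω_r² = ω_c¹ ⇒ overall = 39/124 × -13/4 = -507/496

-507/496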